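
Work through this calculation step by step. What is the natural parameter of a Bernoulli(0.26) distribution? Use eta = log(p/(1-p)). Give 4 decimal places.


Natural parameter for Bernoulli: eta = log(p/(1-p)).
p = 0.26, 1-p = 0.74.
p/(1-p) = 0.351351.
eta = log(0.351351) = -1.0460

-1.0460


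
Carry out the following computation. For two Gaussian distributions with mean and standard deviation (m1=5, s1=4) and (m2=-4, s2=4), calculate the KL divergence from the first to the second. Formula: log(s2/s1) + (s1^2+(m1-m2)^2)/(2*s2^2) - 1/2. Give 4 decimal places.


KL divergence between normal distributions:
KL = log(s2/s1) + (s1^2 + (m1-m2)^2)/(2*s2^2) - 1/2.
log(4/4) = 0.0.
(4^2 + (5--4)^2)/(2*4^2) = (16 + 81)/32 = 3.03125.
KL = 0.0 + 3.03125 - 0.5 = 2.5313

2.5313


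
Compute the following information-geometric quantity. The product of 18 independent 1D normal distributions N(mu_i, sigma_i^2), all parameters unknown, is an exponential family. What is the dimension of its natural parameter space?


Exponential family dimension calculation:
Each univariate normal has two natural parameters (mu/sigma^2 and -1/(2 sigma^2)).
With 18 independent components, dim = 2 * 18 = 36.

36


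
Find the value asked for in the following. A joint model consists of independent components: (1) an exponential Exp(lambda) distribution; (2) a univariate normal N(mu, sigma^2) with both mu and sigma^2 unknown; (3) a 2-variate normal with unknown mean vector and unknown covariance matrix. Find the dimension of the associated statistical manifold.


The dimension of a statistical manifold equals the number of free
(independent) real parameters of the model. For a product of independent
blocks the parameter counts add.
- exponential (lambda): 1.
- normal (mu, sigma^2): 2.
- 2-variate normal: 2 (mean) + 2*3/2 = 3 (symmetric covariance) = 5.
Total = 1 + 2 + 5 = 8.
Dimension = 8

8


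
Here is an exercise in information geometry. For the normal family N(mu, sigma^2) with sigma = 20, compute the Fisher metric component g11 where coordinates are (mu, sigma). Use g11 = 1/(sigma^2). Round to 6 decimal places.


For the 2-parameter normal family, the Fisher metric has:
  g11 = 1/sigma^2, g22 = 2/sigma^2.
sigma = 20, sigma^2 = 400.
g11 = 0.002500

0.002500


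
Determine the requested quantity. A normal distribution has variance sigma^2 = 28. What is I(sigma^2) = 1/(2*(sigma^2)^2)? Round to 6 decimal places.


Fisher information for variance: I(sigma^2) = 1/(2*sigma^4).
sigma^2 = 28, so sigma^4 = 784.
I = 1/(2*784) = 1/1568 = 0.000638

0.000638


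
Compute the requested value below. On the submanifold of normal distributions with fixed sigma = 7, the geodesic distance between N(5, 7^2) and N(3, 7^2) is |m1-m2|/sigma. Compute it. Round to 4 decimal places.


On the fixed-variance normal subfamily, geodesic distance = |m1-m2|/sigma.
|5 - 3| = 2.
sigma = 7.
d = 2/7 = 0.2857

0.2857


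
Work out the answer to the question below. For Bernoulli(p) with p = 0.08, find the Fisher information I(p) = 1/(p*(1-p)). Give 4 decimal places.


For Bernoulli(p), Fisher information is I(p) = 1/(p*(1-p)).
p = 0.08, 1-p = 0.92.
p*(1-p) = 0.0736.
I(p) = 1/0.0736 = 13.5870

13.5870


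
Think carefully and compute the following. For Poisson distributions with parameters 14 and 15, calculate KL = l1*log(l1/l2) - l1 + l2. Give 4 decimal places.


KL divergence for Poisson:
KL = l1*log(l1/l2) - l1 + l2.
l1 = 14, l2 = 15.
log(14/15) = -0.068993.
l1*log(l1/l2) = 14 * -0.068993 = -0.9659.
KL = -0.9659 - 14 + 15 = 0.0341

0.0341


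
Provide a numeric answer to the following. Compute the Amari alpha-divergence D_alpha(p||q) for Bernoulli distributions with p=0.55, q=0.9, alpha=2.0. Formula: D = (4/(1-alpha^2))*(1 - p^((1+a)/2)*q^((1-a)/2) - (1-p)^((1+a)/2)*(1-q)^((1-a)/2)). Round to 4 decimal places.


Amari alpha-divergence:
D = (4/(1-alpha^2))*(1 - p^((1+a)/2)*q^((1-a)/2) - (1-p)^((1+a)/2)*(1-q)^((1-a)/2)).
alpha = 2.0, p = 0.55, q = 0.9.
e1 = (1+alpha)/2 = 1.5, e2 = (1-alpha)/2 = -0.5.
t1 = p^e1 * q^e2 = 0.55^1.5 * 0.9^-0.5 = 0.429955.
t2 = (1-p)^e1 * (1-q)^e2 = 0.45^1.5 * 0.1^-0.5 = 0.954594.
4/(1-alpha^2) = -1.333333.
D = -1.333333*(1 - 0.429955 - 0.954594) = 0.5127

0.5127


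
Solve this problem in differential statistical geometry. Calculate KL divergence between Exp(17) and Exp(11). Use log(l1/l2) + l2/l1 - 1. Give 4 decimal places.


KL divergence for exponential family:
KL = log(l1/l2) + l2/l1 - 1.
log(17/11) = 0.435318.
11/17 = 0.647059.
KL = 0.435318 + 0.647059 - 1 = 0.0824

0.0824


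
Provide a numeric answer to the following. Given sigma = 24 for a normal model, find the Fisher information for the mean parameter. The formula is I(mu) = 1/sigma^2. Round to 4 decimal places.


The Fisher information for the mean of a normal distribution is I(mu) = 1/sigma^2.
sigma = 24, so sigma^2 = 576.
I(mu) = 1/576 = 0.0017

0.0017


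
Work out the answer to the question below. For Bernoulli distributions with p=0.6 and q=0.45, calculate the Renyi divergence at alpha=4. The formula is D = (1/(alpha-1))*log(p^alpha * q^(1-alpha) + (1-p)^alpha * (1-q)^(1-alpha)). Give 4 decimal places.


Renyi divergence of order alpha between Bernoulli distributions:
D = (1/(alpha-1))*log(p^alpha * q^(1-alpha) + (1-p)^alpha * (1-q)^(1-alpha)).
alpha = 4, p = 0.6, q = 0.45.
p^alpha * q^(1-alpha) = 0.6^4 * 0.45^-3 = 1.422222.
(1-p)^alpha * (1-q)^(1-alpha) = 0.4^4 * 0.55^-3 = 0.153869.
sum = 1.422222 + 0.153869 = 1.576091.
D = (1/3)*log(1.576091) = 0.1516

0.1516


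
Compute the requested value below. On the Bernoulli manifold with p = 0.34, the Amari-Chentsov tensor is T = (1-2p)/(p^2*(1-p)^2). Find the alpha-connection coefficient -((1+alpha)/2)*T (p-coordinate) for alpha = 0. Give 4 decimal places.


Skewness (Amari-Chentsov) tensor: T = (1-2p)/(p^2*(1-p)^2).
p = 0.34, 1-2p = 0.32, p^2 = 0.1156, (1-p)^2 = 0.4356.
T = 0.32/(0.1156 * 0.4356) = 6.354835.
In the p-coordinate, Gamma^(alpha) = Gamma^(0) - (alpha/2)*T with Gamma^(0) = (1/2)*g'(p) = -T/2,
so Gamma^(alpha) = -((1+alpha)/2)*T.
alpha = 0, -(1+alpha)/2 = -0.5.
Gamma = -0.5 * 6.354835 = -3.1774

-3.1774


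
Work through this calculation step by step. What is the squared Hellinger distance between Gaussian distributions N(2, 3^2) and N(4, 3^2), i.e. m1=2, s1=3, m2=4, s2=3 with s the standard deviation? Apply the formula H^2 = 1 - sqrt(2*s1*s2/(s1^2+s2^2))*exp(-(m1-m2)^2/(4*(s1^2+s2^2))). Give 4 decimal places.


Squared Hellinger distance for Gaussians:
H^2 = 1 - sqrt(2*s1*s2/(s1^2+s2^2)) * exp(-(m1-m2)^2/(4*(s1^2+s2^2))).
s1^2 = 9, s2^2 = 9, s1^2+s2^2 = 18.
sqrt(2*3*3/(18)) = 1.0.
(m1-m2)^2 = (-2)^2 = 4.
exp(-4/(4*18)) = exp(-0.055556) = 0.945959.
H^2 = 1 - 1.0*0.945959 = 0.0540

0.0540


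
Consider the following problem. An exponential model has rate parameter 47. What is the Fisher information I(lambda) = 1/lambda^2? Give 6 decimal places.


Fisher information for exponential: I(lambda) = 1/lambda^2.
lambda = 47, lambda^2 = 2209.
I = 1/2209 = 0.000453

0.000453


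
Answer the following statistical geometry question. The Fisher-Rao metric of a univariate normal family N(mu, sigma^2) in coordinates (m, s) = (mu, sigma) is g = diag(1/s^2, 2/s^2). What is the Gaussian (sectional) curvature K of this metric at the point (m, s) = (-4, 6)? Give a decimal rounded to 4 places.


The metric has the form g = (A dm^2 + B ds^2)/s^2 with A = 1, B = 2.
Substitute u = sqrt(A/B)*m: g = B*(du^2 + ds^2)/s^2, i.e. B times the
Poincare upper half-plane metric, which has constant Gaussian curvature -1.
Scaling a 2D metric by a constant c divides the Gaussian curvature by c,
so K = -1/B = -1/(2) = -0.5000 everywhere (the point (m, s) = (-4, 6) is irrelevant:
the curvature is constant).
The requested Gaussian curvature is K = -0.5000.

-0.5000


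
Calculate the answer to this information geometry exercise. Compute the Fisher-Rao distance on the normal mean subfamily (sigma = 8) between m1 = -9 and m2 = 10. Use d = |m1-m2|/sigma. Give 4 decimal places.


On the fixed-variance normal subfamily, geodesic distance = |m1-m2|/sigma.
|-9 - 10| = 19.
sigma = 8.
d = 19/8 = 2.3750

2.3750


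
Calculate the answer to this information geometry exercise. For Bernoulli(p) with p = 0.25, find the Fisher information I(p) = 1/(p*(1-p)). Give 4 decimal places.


For Bernoulli(p), Fisher information is I(p) = 1/(p*(1-p)).
p = 0.25, 1-p = 0.75.
p*(1-p) = 0.1875.
I(p) = 1/0.1875 = 5.3333

5.3333


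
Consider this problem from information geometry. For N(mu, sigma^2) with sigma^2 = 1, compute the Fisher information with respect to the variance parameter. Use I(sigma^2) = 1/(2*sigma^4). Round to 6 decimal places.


Fisher information for variance: I(sigma^2) = 1/(2*sigma^4).
sigma^2 = 1, so sigma^4 = 1.
I = 1/(2*1) = 1/2 = 0.500000

0.500000


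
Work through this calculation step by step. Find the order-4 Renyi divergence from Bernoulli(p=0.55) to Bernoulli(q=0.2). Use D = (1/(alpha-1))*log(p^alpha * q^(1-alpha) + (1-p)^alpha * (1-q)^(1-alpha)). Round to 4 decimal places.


Renyi divergence of order alpha between Bernoulli distributions:
D = (1/(alpha-1))*log(p^alpha * q^(1-alpha) + (1-p)^alpha * (1-q)^(1-alpha)).
alpha = 4, p = 0.55, q = 0.2.
p^alpha * q^(1-alpha) = 0.55^4 * 0.2^-3 = 11.438281.
(1-p)^alpha * (1-q)^(1-alpha) = 0.45^4 * 0.8^-3 = 0.08009.
sum = 11.438281 + 0.08009 = 11.518372.
D = (1/3)*log(11.518372) = 0.8146

0.8146


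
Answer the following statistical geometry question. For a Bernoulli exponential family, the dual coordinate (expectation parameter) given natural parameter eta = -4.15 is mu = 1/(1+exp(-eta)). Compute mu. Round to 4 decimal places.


Dual coordinate (expectation parameter) for Bernoulli:
mu = 1/(1+exp(-eta)).
eta = -4.15.
exp(-eta) = exp(4.15) = 63.434.
mu = 1/(1+63.434) = 0.0155

0.0155


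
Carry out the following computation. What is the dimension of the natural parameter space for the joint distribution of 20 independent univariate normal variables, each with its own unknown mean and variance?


Exponential family dimension calculation:
Each univariate normal has two natural parameters (mu/sigma^2 and -1/(2 sigma^2)).
With 20 independent components, dim = 2 * 20 = 40.

40


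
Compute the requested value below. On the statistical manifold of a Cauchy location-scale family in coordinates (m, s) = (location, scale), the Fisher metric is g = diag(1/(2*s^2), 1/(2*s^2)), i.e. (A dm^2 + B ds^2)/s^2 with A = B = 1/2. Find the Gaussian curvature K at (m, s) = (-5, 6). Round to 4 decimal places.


The metric has the form g = (A dm^2 + B ds^2)/s^2 with A = 1/2, B = 1/2.
Substitute u = sqrt(A/B)*m: g = B*(du^2 + ds^2)/s^2, i.e. B times the
Poincare upper half-plane metric, which has constant Gaussian curvature -1.
Scaling a 2D metric by a constant c divides the Gaussian curvature by c,
so K = -1/B = -1/(1/2) = -2.0000 everywhere (the point (m, s) = (-5, 6) is irrelevant:
the curvature is constant).
The requested Gaussian curvature is K = -2.0000.

-2.0000


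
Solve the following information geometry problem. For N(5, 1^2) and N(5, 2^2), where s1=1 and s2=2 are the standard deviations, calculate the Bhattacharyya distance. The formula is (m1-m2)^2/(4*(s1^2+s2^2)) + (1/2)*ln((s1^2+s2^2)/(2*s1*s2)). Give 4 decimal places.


Bhattacharyya distance between two Gaussians:
DB = (m1-m2)^2/(4*(s1^2+s2^2)) + (1/2)*ln((s1^2+s2^2)/(2*s1*s2)).
(m1-m2)^2 = (0)^2 = 0.
s1^2+s2^2 = 1 + 4 = 5.
term1 = 0/20 = 0.0.
term2 = 0.5*ln(5/4.0) = 0.111572.
DB = 0.0 + 0.111572 = 0.1116

0.1116


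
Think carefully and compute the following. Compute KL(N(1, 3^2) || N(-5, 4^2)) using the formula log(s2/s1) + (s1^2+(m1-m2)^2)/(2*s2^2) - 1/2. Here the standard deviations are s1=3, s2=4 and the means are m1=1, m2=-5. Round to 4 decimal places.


KL divergence between normal distributions:
KL = log(s2/s1) + (s1^2 + (m1-m2)^2)/(2*s2^2) - 1/2.
log(4/3) = 0.287682.
(3^2 + (1--5)^2)/(2*4^2) = (9 + 36)/32 = 1.40625.
KL = 0.287682 + 1.40625 - 0.5 = 1.1939

1.1939


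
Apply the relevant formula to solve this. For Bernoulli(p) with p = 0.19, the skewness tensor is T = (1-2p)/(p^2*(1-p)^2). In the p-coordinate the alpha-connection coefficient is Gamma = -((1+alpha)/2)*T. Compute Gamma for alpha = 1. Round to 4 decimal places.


Skewness (Amari-Chentsov) tensor: T = (1-2p)/(p^2*(1-p)^2).
p = 0.19, 1-2p = 0.62, p^2 = 0.0361, (1-p)^2 = 0.6561.
T = 0.62/(0.0361 * 0.6561) = 26.176673.
In the p-coordinate, Gamma^(alpha) = Gamma^(0) - (alpha/2)*T with Gamma^(0) = (1/2)*g'(p) = -T/2,
so Gamma^(alpha) = -((1+alpha)/2)*T.
alpha = 1, -(1+alpha)/2 = -1.0.
Gamma = -1.0 * 26.176673 = -26.1767

-26.1767


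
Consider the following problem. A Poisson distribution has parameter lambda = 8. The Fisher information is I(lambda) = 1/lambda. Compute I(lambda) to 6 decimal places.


Fisher information for Poisson: I(lambda) = 1/lambda.
lambda = 8.
I(lambda) = 1/8 = 0.125000

0.125000


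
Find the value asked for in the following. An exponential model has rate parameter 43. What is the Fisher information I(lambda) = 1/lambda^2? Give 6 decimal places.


Fisher information for exponential: I(lambda) = 1/lambda^2.
lambda = 43, lambda^2 = 1849.
I = 1/1849 = 0.000541

0.000541


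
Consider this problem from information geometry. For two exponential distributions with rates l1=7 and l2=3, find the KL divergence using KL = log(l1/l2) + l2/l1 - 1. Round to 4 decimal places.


KL divergence for exponential family:
KL = log(l1/l2) + l2/l1 - 1.
log(7/3) = 0.847298.
3/7 = 0.428571.
KL = 0.847298 + 0.428571 - 1 = 0.2759

0.2759


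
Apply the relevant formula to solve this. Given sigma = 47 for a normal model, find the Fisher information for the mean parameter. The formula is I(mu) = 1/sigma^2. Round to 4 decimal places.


The Fisher information for the mean of a normal distribution is I(mu) = 1/sigma^2.
sigma = 47, so sigma^2 = 2209.
I(mu) = 1/2209 = 0.0005

0.0005


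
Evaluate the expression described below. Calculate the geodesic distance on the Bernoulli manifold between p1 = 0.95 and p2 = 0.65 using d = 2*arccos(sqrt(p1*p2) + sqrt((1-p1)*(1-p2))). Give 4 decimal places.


Geodesic distance on Bernoulli manifold:
d(p1,p2) = 2*arccos(sqrt(p1*p2) + sqrt((1-p1)*(1-p2))).
sqrt(p1*p2) = sqrt(0.95*0.65) = 0.785812.
sqrt((1-p1)*(1-p2)) = sqrt(0.05*0.35) = 0.132288.
arg = 0.785812 + 0.132288 = 0.918099.
d = 2*arccos(0.918099) = 0.8151

0.8151


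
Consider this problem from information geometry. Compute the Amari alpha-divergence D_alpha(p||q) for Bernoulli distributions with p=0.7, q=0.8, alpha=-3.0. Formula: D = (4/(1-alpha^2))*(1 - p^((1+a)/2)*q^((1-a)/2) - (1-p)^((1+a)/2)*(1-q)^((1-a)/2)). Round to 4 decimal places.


Amari alpha-divergence:
D = (4/(1-alpha^2))*(1 - p^((1+a)/2)*q^((1-a)/2) - (1-p)^((1+a)/2)*(1-q)^((1-a)/2)).
alpha = -3.0, p = 0.7, q = 0.8.
e1 = (1+alpha)/2 = -1.0, e2 = (1-alpha)/2 = 2.0.
t1 = p^e1 * q^e2 = 0.7^-1.0 * 0.8^2.0 = 0.914286.
t2 = (1-p)^e1 * (1-q)^e2 = 0.3^-1.0 * 0.2^2.0 = 0.133333.
4/(1-alpha^2) = -0.5.
D = -0.5*(1 - 0.914286 - 0.133333) = 0.0238

0.0238


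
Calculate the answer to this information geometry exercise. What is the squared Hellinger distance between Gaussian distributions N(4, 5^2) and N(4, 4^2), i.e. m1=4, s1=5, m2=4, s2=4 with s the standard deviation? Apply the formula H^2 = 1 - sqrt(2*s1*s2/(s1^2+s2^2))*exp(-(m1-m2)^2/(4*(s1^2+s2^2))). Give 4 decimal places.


Squared Hellinger distance for Gaussians:
H^2 = 1 - sqrt(2*s1*s2/(s1^2+s2^2)) * exp(-(m1-m2)^2/(4*(s1^2+s2^2))).
s1^2 = 25, s2^2 = 16, s1^2+s2^2 = 41.
sqrt(2*5*4/(41)) = 0.98773.
(m1-m2)^2 = (0)^2 = 0.
exp(-0/(4*41)) = exp(0.0) = 1.0.
H^2 = 1 - 0.98773*1.0 = 0.0123

0.0123


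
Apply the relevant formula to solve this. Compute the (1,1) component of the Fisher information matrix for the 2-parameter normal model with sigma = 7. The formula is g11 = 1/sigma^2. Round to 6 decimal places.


For the 2-parameter normal family, the Fisher metric has:
  g11 = 1/sigma^2, g22 = 2/sigma^2.
sigma = 7, sigma^2 = 49.
g11 = 0.020408

0.020408


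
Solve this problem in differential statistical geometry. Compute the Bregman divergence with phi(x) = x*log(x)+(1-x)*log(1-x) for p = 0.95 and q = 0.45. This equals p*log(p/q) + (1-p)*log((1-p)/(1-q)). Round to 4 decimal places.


Bregman divergence with negative entropy generator:
D = p*log(p/q) + (1-p)*log((1-p)/(1-q)).
p = 0.95, q = 0.45.
p*log(p/q) = 0.95*log(0.95/0.45) = 0.709854.
(1-p)*log((1-p)/(1-q)) = 0.05*log(0.05/0.55) = -0.119895.
D = 0.709854 + -0.119895 = 0.5900

0.5900


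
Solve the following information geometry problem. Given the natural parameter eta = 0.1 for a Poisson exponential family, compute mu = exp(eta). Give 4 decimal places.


Expectation parameter for Poisson exponential family:
mu = exp(eta).
eta = 0.1.
mu = exp(0.1) = 1.1052

1.1052


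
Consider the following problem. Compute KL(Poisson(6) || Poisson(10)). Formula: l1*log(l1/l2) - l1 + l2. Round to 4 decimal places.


KL divergence for Poisson:
KL = l1*log(l1/l2) - l1 + l2.
l1 = 6, l2 = 10.
log(6/10) = -0.510826.
l1*log(l1/l2) = 6 * -0.510826 = -3.064954.
KL = -3.064954 - 6 + 10 = 0.9350

0.9350


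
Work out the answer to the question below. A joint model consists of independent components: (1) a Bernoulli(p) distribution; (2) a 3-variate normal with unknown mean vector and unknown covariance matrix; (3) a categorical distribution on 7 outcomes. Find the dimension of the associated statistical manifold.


The dimension of a statistical manifold equals the number of free
(independent) real parameters of the model. For a product of independent
blocks the parameter counts add.
- Bernoulli (p): 1.
- 3-variate normal: 3 (mean) + 3*4/2 = 6 (symmetric covariance) = 9.
- categorical on 7 outcomes (probabilities sum to 1): 7-1 = 6.
Total = 1 + 9 + 6 = 16.
Dimension = 16

16


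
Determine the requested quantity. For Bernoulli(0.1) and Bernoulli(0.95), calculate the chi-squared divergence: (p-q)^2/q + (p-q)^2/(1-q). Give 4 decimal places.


Chi-squared divergence between Bernoulli distributions:
chi^2 = (p-q)^2/q + (p-q)^2/(1-q).
p = 0.1, q = 0.95, p-q = -0.85.
(p-q)^2 = 0.7225.
term1 = 0.7225/0.95 = 0.760526.
term2 = 0.7225/0.05 = 14.45.
chi^2 = 0.760526 + 14.45 = 15.2105

15.2105


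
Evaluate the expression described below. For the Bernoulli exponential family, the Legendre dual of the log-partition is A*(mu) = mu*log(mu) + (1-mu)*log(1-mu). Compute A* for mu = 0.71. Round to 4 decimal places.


Legendre transform for Bernoulli:
A*(mu) = mu*log(mu) + (1-mu)*log(1-mu).
mu = 0.71, 1-mu = 0.29.
mu*log(mu) = 0.71*log(0.71) = -0.243168.
(1-mu)*log(1-mu) = 0.29*log(0.29) = -0.358984.
A* = -0.243168 + -0.358984 = -0.6022

-0.6022


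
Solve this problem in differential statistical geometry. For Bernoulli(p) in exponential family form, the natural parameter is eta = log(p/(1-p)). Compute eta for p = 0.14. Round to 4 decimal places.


Natural parameter for Bernoulli: eta = log(p/(1-p)).
p = 0.14, 1-p = 0.86.
p/(1-p) = 0.162791.
eta = log(0.162791) = -1.8153

-1.8153


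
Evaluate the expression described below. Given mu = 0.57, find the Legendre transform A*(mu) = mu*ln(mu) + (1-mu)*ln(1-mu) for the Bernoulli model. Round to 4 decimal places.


Legendre transform for Bernoulli:
A*(mu) = mu*log(mu) + (1-mu)*log(1-mu).
mu = 0.57, 1-mu = 0.43.
mu*log(mu) = 0.57*log(0.57) = -0.320408.
(1-mu)*log(1-mu) = 0.43*log(0.43) = -0.362907.
A* = -0.320408 + -0.362907 = -0.6833

-0.6833


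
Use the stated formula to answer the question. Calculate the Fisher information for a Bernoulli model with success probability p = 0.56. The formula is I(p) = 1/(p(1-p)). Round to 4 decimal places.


For Bernoulli(p), Fisher information is I(p) = 1/(p*(1-p)).
p = 0.56, 1-p = 0.44.
p*(1-p) = 0.2464.
I(p) = 1/0.2464 = 4.0584

4.0584


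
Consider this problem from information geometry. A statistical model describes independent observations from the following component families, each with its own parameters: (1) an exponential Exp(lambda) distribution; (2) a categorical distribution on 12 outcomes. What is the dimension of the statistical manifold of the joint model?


The dimension of a statistical manifold equals the number of free
(independent) real parameters of the model. For a product of independent
blocks the parameter counts add.
- exponential (lambda): 1.
- categorical on 12 outcomes (probabilities sum to 1): 12-1 = 11.
Total = 1 + 11 = 12.
Dimension = 12

12


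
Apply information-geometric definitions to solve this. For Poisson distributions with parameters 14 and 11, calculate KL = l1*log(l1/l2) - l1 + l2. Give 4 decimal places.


KL divergence for Poisson:
KL = l1*log(l1/l2) - l1 + l2.
l1 = 14, l2 = 11.
log(14/11) = 0.241162.
l1*log(l1/l2) = 14 * 0.241162 = 3.376269.
KL = 3.376269 - 14 + 11 = 0.3763

0.3763


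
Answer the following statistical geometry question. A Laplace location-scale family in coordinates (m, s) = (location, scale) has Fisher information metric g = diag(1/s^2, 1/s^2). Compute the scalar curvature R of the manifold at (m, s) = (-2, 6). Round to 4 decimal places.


The metric has the form g = (A dm^2 + B ds^2)/s^2 with A = 1, B = 1.
Substitute u = sqrt(A/B)*m: g = B*(du^2 + ds^2)/s^2, i.e. B times the
Poincare upper half-plane metric, which has constant Gaussian curvature -1.
Scaling a 2D metric by a constant c divides the Gaussian curvature by c,
so K = -1/B = -1/(1) = -1.0000 everywhere (the point (m, s) = (-2, 6) is irrelevant:
the curvature is constant).
Scalar curvature in dimension 2: R = 2K = -2/(1) = -2.0000.

-2.0000


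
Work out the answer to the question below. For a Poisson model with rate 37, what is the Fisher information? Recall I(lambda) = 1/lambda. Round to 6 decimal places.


Fisher information for Poisson: I(lambda) = 1/lambda.
lambda = 37.
I(lambda) = 1/37 = 0.027027

0.027027


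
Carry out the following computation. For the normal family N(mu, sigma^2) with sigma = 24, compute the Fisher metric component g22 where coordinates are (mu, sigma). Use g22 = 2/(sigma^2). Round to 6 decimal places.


For the 2-parameter normal family, the Fisher metric has:
  g11 = 1/sigma^2, g22 = 2/sigma^2.
sigma = 24, sigma^2 = 576.
g22 = 0.003472

0.003472


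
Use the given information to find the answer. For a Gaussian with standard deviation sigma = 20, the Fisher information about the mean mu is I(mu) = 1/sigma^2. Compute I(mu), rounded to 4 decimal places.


The Fisher information for the mean of a normal distribution is I(mu) = 1/sigma^2.
sigma = 20, so sigma^2 = 400.
I(mu) = 1/400 = 0.0025

0.0025


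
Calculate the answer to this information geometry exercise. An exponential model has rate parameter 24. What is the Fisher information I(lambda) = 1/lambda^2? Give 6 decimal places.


Fisher information for exponential: I(lambda) = 1/lambda^2.
lambda = 24, lambda^2 = 576.
I = 1/576 = 0.001736

0.001736


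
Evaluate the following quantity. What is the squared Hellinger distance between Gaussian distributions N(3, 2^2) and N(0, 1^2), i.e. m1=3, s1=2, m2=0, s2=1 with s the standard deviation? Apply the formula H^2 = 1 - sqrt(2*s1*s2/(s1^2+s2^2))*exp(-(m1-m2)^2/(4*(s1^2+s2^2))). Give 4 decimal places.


Squared Hellinger distance for Gaussians:
H^2 = 1 - sqrt(2*s1*s2/(s1^2+s2^2)) * exp(-(m1-m2)^2/(4*(s1^2+s2^2))).
s1^2 = 4, s2^2 = 1, s1^2+s2^2 = 5.
sqrt(2*2*1/(5)) = 0.894427.
(m1-m2)^2 = (3)^2 = 9.
exp(-9/(4*5)) = exp(-0.45) = 0.637628.
H^2 = 1 - 0.894427*0.637628 = 0.4297

0.4297


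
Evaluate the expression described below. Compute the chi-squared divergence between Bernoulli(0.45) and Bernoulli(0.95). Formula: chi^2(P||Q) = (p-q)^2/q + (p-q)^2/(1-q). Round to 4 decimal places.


Chi-squared divergence between Bernoulli distributions:
chi^2 = (p-q)^2/q + (p-q)^2/(1-q).
p = 0.45, q = 0.95, p-q = -0.5.
(p-q)^2 = 0.25.
term1 = 0.25/0.95 = 0.263158.
term2 = 0.25/0.05 = 5.0.
chi^2 = 0.263158 + 5.0 = 5.2632

5.2632


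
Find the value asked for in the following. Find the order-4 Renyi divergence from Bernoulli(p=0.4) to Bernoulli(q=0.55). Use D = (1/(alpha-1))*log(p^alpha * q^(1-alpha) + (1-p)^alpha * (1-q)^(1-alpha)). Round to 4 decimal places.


Renyi divergence of order alpha between Bernoulli distributions:
D = (1/(alpha-1))*log(p^alpha * q^(1-alpha) + (1-p)^alpha * (1-q)^(1-alpha)).
alpha = 4, p = 0.4, q = 0.55.
p^alpha * q^(1-alpha) = 0.4^4 * 0.55^-3 = 0.153869.
(1-p)^alpha * (1-q)^(1-alpha) = 0.6^4 * 0.45^-3 = 1.422222.
sum = 0.153869 + 1.422222 = 1.576091.
D = (1/3)*log(1.576091) = 0.1516

0.1516


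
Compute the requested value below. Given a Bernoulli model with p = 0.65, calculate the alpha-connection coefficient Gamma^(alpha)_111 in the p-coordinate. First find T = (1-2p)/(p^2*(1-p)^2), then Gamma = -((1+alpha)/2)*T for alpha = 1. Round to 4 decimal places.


Skewness (Amari-Chentsov) tensor: T = (1-2p)/(p^2*(1-p)^2).
p = 0.65, 1-2p = -0.3, p^2 = 0.4225, (1-p)^2 = 0.1225.
T = -0.3/(0.4225 * 0.1225) = -5.796401.
In the p-coordinate, Gamma^(alpha) = Gamma^(0) - (alpha/2)*T with Gamma^(0) = (1/2)*g'(p) = -T/2,
so Gamma^(alpha) = -((1+alpha)/2)*T.
alpha = 1, -(1+alpha)/2 = -1.0.
Gamma = -1.0 * -5.796401 = 5.7964

5.7964


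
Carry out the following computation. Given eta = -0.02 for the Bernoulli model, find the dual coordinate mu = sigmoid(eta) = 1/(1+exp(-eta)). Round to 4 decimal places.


Dual coordinate (expectation parameter) for Bernoulli:
mu = 1/(1+exp(-eta)).
eta = -0.02.
exp(-eta) = exp(0.02) = 1.020201.
mu = 1/(1+1.020201) = 0.4950

0.4950


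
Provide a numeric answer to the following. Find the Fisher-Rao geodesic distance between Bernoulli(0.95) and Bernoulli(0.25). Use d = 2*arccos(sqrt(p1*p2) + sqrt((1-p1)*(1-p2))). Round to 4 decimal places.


Geodesic distance on Bernoulli manifold:
d(p1,p2) = 2*arccos(sqrt(p1*p2) + sqrt((1-p1)*(1-p2))).
sqrt(p1*p2) = sqrt(0.95*0.25) = 0.48734.
sqrt((1-p1)*(1-p2)) = sqrt(0.05*0.75) = 0.193649.
arg = 0.48734 + 0.193649 = 0.680989.
d = 2*arccos(0.680989) = 1.6434

1.6434


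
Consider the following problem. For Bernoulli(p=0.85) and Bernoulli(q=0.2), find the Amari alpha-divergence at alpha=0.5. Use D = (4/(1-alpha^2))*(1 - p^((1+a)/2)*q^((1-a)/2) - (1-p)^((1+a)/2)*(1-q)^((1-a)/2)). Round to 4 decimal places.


Amari alpha-divergence:
D = (4/(1-alpha^2))*(1 - p^((1+a)/2)*q^((1-a)/2) - (1-p)^((1+a)/2)*(1-q)^((1-a)/2)).
alpha = 0.5, p = 0.85, q = 0.2.
e1 = (1+alpha)/2 = 0.75, e2 = (1-alpha)/2 = 0.25.
t1 = p^e1 * q^e2 = 0.85^0.75 * 0.2^0.25 = 0.592.
t2 = (1-p)^e1 * (1-q)^e2 = 0.15^0.75 * 0.8^0.25 = 0.227951.
4/(1-alpha^2) = 5.333333.
D = 5.333333*(1 - 0.592 - 0.227951) = 0.9603

0.9603


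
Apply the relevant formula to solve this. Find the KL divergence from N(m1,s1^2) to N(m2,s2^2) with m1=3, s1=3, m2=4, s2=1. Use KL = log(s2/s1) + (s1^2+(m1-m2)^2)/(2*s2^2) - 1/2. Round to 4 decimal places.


KL divergence between normal distributions:
KL = log(s2/s1) + (s1^2 + (m1-m2)^2)/(2*s2^2) - 1/2.
log(1/3) = -1.098612.
(3^2 + (3-4)^2)/(2*1^2) = (9 + 1)/2 = 5.0.
KL = -1.098612 + 5.0 - 0.5 = 3.4014

3.4014


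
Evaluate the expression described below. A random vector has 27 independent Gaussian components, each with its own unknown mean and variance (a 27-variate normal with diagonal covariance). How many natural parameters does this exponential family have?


Exponential family dimension calculation:
Each univariate normal has two natural parameters (mu/sigma^2 and -1/(2 sigma^2)).
With 27 independent components, dim = 2 * 27 = 54.

54


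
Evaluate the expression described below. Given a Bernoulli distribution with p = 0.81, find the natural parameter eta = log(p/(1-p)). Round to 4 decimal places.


Natural parameter for Bernoulli: eta = log(p/(1-p)).
p = 0.81, 1-p = 0.19.
p/(1-p) = 4.263158.
eta = log(4.263158) = 1.4500

1.4500


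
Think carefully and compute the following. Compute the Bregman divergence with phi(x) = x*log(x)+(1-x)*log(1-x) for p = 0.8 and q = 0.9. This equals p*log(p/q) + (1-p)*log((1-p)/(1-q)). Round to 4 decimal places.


Bregman divergence with negative entropy generator:
D = p*log(p/q) + (1-p)*log((1-p)/(1-q)).
p = 0.8, q = 0.9.
p*log(p/q) = 0.8*log(0.8/0.9) = -0.094226.
(1-p)*log((1-p)/(1-q)) = 0.2*log(0.2/0.1) = 0.138629.
D = -0.094226 + 0.138629 = 0.0444

0.0444


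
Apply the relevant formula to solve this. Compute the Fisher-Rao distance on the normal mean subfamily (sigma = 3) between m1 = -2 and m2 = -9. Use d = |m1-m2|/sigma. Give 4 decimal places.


On the fixed-variance normal subfamily, geodesic distance = |m1-m2|/sigma.
|-2 - -9| = 7.
sigma = 3.
d = 7/3 = 2.3333

2.3333


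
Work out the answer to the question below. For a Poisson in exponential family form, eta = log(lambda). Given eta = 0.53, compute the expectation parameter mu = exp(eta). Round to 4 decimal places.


Expectation parameter for Poisson exponential family:
mu = exp(eta).
eta = 0.53.
mu = exp(0.53) = 1.6989

1.6989


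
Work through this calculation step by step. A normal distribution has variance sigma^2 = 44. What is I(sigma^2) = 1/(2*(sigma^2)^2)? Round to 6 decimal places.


Fisher information for variance: I(sigma^2) = 1/(2*sigma^4).
sigma^2 = 44, so sigma^4 = 1936.
I = 1/(2*1936) = 1/3872 = 0.000258

0.000258


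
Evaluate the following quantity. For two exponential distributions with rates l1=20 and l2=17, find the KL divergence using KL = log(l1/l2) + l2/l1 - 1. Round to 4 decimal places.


KL divergence for exponential family:
KL = log(l1/l2) + l2/l1 - 1.
log(20/17) = 0.162519.
17/20 = 0.85.
KL = 0.162519 + 0.85 - 1 = 0.0125

0.0125


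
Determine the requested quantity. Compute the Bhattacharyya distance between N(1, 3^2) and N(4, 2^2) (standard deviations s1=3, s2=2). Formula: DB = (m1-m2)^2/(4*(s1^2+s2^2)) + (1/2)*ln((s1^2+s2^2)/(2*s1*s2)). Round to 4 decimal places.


Bhattacharyya distance between two Gaussians:
DB = (m1-m2)^2/(4*(s1^2+s2^2)) + (1/2)*ln((s1^2+s2^2)/(2*s1*s2)).
(m1-m2)^2 = (-3)^2 = 9.
s1^2+s2^2 = 9 + 4 = 13.
term1 = 9/52 = 0.173077.
term2 = 0.5*ln(13/12.0) = 0.040021.
DB = 0.173077 + 0.040021 = 0.2131

0.2131


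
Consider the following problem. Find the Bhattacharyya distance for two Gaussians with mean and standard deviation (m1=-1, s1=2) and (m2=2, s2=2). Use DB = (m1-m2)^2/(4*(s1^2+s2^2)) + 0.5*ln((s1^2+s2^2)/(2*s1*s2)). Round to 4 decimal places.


Bhattacharyya distance between two Gaussians:
DB = (m1-m2)^2/(4*(s1^2+s2^2)) + (1/2)*ln((s1^2+s2^2)/(2*s1*s2)).
(m1-m2)^2 = (-3)^2 = 9.
s1^2+s2^2 = 4 + 4 = 8.
term1 = 9/32 = 0.28125.
term2 = 0.5*ln(8/8.0) = 0.0.
DB = 0.28125 + 0.0 = 0.2813

0.2813


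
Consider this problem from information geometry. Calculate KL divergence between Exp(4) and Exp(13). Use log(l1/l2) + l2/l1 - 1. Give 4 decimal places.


KL divergence for exponential family:
KL = log(l1/l2) + l2/l1 - 1.
log(4/13) = -1.178655.
13/4 = 3.25.
KL = -1.178655 + 3.25 - 1 = 1.0713

1.0713


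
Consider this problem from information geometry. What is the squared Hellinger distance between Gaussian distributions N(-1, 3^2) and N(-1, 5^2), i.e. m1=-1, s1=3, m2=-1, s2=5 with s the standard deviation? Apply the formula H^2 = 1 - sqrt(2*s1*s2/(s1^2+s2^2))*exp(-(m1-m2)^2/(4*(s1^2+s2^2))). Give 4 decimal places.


Squared Hellinger distance for Gaussians:
H^2 = 1 - sqrt(2*s1*s2/(s1^2+s2^2)) * exp(-(m1-m2)^2/(4*(s1^2+s2^2))).
s1^2 = 9, s2^2 = 25, s1^2+s2^2 = 34.
sqrt(2*3*5/(34)) = 0.939336.
(m1-m2)^2 = (0)^2 = 0.
exp(-0/(4*34)) = exp(0.0) = 1.0.
H^2 = 1 - 0.939336*1.0 = 0.0607

0.0607


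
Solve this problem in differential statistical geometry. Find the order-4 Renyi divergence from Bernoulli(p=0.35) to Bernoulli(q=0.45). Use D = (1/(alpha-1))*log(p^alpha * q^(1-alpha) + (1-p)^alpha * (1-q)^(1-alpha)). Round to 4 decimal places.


Renyi divergence of order alpha between Bernoulli distributions:
D = (1/(alpha-1))*log(p^alpha * q^(1-alpha) + (1-p)^alpha * (1-q)^(1-alpha)).
alpha = 4, p = 0.35, q = 0.45.
p^alpha * q^(1-alpha) = 0.35^4 * 0.45^-3 = 0.164678.
(1-p)^alpha * (1-q)^(1-alpha) = 0.65^4 * 0.55^-3 = 1.072915.
sum = 0.164678 + 1.072915 = 1.237593.
D = (1/3)*log(1.237593) = 0.0711

0.0711


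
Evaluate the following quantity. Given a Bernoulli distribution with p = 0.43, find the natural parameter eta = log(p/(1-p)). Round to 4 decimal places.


Natural parameter for Bernoulli: eta = log(p/(1-p)).
p = 0.43, 1-p = 0.57.
p/(1-p) = 0.754386.
eta = log(0.754386) = -0.2819

-0.2819


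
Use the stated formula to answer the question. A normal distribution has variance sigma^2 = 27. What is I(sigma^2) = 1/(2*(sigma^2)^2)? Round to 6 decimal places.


Fisher information for variance: I(sigma^2) = 1/(2*sigma^4).
sigma^2 = 27, so sigma^4 = 729.
I = 1/(2*729) = 1/1458 = 0.000686

0.000686


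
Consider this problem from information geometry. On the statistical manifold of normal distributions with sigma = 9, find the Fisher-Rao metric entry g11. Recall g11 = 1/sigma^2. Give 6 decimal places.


For the 2-parameter normal family, the Fisher metric has:
  g11 = 1/sigma^2, g22 = 2/sigma^2.
sigma = 9, sigma^2 = 81.
g11 = 0.012346

0.012346


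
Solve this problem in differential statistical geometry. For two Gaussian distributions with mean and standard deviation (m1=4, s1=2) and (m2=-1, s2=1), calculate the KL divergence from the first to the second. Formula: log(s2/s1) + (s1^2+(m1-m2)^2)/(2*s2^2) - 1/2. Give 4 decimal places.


KL divergence between normal distributions:
KL = log(s2/s1) + (s1^2 + (m1-m2)^2)/(2*s2^2) - 1/2.
log(1/2) = -0.693147.
(2^2 + (4--1)^2)/(2*1^2) = (4 + 25)/2 = 14.5.
KL = -0.693147 + 14.5 - 0.5 = 13.3069

13.3069


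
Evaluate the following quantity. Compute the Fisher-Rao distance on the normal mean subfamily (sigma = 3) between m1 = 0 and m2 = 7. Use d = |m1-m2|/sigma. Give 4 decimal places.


On the fixed-variance normal subfamily, geodesic distance = |m1-m2|/sigma.
|0 - 7| = 7.
sigma = 3.
d = 7/3 = 2.3333

2.3333


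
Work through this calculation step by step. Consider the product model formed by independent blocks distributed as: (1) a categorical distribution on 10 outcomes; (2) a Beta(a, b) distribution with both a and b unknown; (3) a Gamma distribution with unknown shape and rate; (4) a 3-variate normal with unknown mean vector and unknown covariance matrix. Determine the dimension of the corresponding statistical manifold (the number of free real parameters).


The dimension of a statistical manifold equals the number of free
(independent) real parameters of the model. For a product of independent
blocks the parameter counts add.
- categorical on 10 outcomes (probabilities sum to 1): 10-1 = 9.
- Beta (a, b): 2.
- Gamma (shape, rate): 2.
- 3-variate normal: 3 (mean) + 3*4/2 = 6 (symmetric covariance) = 9.
Total = 9 + 2 + 2 + 9 = 22.
Dimension = 22

22


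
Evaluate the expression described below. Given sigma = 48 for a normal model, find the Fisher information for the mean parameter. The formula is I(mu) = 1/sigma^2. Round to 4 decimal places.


The Fisher information for the mean of a normal distribution is I(mu) = 1/sigma^2.
sigma = 48, so sigma^2 = 2304.
I(mu) = 1/2304 = 0.0004

0.0004


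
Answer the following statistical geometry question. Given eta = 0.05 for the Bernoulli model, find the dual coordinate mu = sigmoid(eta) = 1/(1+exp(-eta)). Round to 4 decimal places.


Dual coordinate (expectation parameter) for Bernoulli:
mu = 1/(1+exp(-eta)).
eta = 0.05.
exp(-eta) = exp(-0.05) = 0.951229.
mu = 1/(1+0.951229) = 0.5125

0.5125


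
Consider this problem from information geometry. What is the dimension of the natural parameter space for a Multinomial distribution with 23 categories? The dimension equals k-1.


Exponential family dimension calculation:
For Multinomial with k=23 categories, dim = k-1 = 22.

22


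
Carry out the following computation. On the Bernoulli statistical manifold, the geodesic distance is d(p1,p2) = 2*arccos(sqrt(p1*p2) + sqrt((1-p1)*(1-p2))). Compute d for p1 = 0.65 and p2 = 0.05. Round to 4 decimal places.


Geodesic distance on Bernoulli manifold:
d(p1,p2) = 2*arccos(sqrt(p1*p2) + sqrt((1-p1)*(1-p2))).
sqrt(p1*p2) = sqrt(0.65*0.05) = 0.180278.
sqrt((1-p1)*(1-p2)) = sqrt(0.35*0.95) = 0.576628.
arg = 0.180278 + 0.576628 = 0.756906.
d = 2*arccos(0.756906) = 1.4245

1.4245


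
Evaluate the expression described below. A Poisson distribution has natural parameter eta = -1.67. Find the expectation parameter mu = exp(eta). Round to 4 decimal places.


Expectation parameter for Poisson exponential family:
mu = exp(eta).
eta = -1.67.
mu = exp(-1.67) = 0.1882

0.1882


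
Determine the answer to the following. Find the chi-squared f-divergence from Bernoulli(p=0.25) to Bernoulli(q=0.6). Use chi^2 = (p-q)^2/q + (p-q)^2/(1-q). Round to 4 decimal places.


Chi-squared divergence between Bernoulli distributions:
chi^2 = (p-q)^2/q + (p-q)^2/(1-q).
p = 0.25, q = 0.6, p-q = -0.35.
(p-q)^2 = 0.1225.
term1 = 0.1225/0.6 = 0.204167.
term2 = 0.1225/0.4 = 0.30625.
chi^2 = 0.204167 + 0.30625 = 0.5104

0.5104


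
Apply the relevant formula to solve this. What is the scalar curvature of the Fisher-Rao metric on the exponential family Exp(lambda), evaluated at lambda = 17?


This family has a single free parameter, so its statistical manifold
is 1-dimensional. The Riemann curvature tensor of any 1-dimensional
Riemannian manifold vanishes identically, so R = 0.

0


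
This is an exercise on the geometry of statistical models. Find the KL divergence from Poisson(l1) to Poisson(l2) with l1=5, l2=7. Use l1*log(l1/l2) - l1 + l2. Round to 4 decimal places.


KL divergence for Poisson:
KL = l1*log(l1/l2) - l1 + l2.
l1 = 5, l2 = 7.
log(5/7) = -0.336472.
l1*log(l1/l2) = 5 * -0.336472 = -1.682361.
KL = -1.682361 - 5 + 7 = 0.3176

0.3176


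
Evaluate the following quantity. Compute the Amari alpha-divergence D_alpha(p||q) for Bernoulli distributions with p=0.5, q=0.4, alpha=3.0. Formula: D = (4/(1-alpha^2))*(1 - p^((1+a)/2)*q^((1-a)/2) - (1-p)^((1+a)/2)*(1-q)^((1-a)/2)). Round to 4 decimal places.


Amari alpha-divergence:
D = (4/(1-alpha^2))*(1 - p^((1+a)/2)*q^((1-a)/2) - (1-p)^((1+a)/2)*(1-q)^((1-a)/2)).
alpha = 3.0, p = 0.5, q = 0.4.
e1 = (1+alpha)/2 = 2.0, e2 = (1-alpha)/2 = -1.0.
t1 = p^e1 * q^e2 = 0.5^2.0 * 0.4^-1.0 = 0.625.
t2 = (1-p)^e1 * (1-q)^e2 = 0.5^2.0 * 0.6^-1.0 = 0.416667.
4/(1-alpha^2) = -0.5.
D = -0.5*(1 - 0.625 - 0.416667) = 0.0208

0.0208


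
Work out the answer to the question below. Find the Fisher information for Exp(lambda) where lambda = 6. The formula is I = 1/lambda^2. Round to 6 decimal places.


Fisher information for exponential: I(lambda) = 1/lambda^2.
lambda = 6, lambda^2 = 36.
I = 1/36 = 0.027778

0.027778


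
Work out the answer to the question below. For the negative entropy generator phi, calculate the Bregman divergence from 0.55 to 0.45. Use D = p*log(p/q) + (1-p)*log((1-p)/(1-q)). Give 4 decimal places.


Bregman divergence with negative entropy generator:
D = p*log(p/q) + (1-p)*log((1-p)/(1-q)).
p = 0.55, q = 0.45.
p*log(p/q) = 0.55*log(0.55/0.45) = 0.110369.
(1-p)*log((1-p)/(1-q)) = 0.45*log(0.45/0.55) = -0.090302.
D = 0.110369 + -0.090302 = 0.0201

0.0201


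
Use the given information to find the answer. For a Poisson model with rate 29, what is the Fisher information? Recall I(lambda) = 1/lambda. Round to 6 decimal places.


Fisher information for Poisson: I(lambda) = 1/lambda.
lambda = 29.
I(lambda) = 1/29 = 0.034483

0.034483


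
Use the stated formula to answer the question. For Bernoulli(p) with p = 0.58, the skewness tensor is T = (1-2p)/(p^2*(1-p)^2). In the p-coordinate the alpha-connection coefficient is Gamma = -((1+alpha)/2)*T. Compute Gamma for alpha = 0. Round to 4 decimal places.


Skewness (Amari-Chentsov) tensor: T = (1-2p)/(p^2*(1-p)^2).
p = 0.58, 1-2p = -0.16, p^2 = 0.3364, (1-p)^2 = 0.1764.
T = -0.16/(0.3364 * 0.1764) = -2.696283.
In the p-coordinate, Gamma^(alpha) = Gamma^(0) - (alpha/2)*T with Gamma^(0) = (1/2)*g'(p) = -T/2,
so Gamma^(alpha) = -((1+alpha)/2)*T.
alpha = 0, -(1+alpha)/2 = -0.5.
Gamma = -0.5 * -2.696283 = 1.3481

1.3481


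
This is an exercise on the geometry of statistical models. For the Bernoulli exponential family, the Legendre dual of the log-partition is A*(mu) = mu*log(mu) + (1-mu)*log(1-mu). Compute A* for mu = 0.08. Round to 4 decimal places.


Legendre transform for Bernoulli:
A*(mu) = mu*log(mu) + (1-mu)*log(1-mu).
mu = 0.08, 1-mu = 0.92.
mu*log(mu) = 0.08*log(0.08) = -0.202058.
(1-mu)*log(1-mu) = 0.92*log(0.92) = -0.076711.
A* = -0.202058 + -0.076711 = -0.2788

-0.2788
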